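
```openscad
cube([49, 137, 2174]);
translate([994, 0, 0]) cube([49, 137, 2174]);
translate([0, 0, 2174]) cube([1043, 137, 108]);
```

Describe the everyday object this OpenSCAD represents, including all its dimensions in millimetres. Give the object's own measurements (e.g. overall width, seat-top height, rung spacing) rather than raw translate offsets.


A door frame. The clear opening is 945 mm wide and 2174 mm high. Two 49 mm wide jambs, 137 mm deep, stand either side of the opening from the floor to the top of the opening. A 108 mm thick head sits across the top of both jambs, spanning the full outside width of the frame.


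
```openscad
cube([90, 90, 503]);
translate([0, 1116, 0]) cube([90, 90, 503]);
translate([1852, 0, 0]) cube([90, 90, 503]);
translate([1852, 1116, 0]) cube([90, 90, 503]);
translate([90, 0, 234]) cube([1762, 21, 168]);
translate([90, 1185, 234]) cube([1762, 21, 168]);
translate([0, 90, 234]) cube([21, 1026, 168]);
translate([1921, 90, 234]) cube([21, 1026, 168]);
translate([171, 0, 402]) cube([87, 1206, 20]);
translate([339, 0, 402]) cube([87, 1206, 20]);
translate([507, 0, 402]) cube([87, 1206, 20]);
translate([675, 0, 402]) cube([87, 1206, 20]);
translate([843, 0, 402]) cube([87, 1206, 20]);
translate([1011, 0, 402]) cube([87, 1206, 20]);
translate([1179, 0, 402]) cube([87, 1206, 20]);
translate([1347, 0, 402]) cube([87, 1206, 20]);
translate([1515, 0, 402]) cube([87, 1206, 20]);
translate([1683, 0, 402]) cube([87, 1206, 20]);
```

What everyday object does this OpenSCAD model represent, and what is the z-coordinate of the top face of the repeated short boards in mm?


A bed frame. The slat-top height is 422 mm.

Four posts, four rails, and a row of slats — a bed frame. Slats sit on the rails at z = 234 + 168 = 402; with slat thickness 20, the top is 422 mm.


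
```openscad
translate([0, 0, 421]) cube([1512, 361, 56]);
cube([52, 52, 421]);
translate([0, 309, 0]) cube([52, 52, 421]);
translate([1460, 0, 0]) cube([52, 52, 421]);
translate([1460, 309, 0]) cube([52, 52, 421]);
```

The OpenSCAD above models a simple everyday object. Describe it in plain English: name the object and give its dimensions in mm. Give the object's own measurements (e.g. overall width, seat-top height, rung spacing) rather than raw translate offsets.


A bench: a 1512×361 mm seat slab, 56 mm thick, top at z = 477 mm, on four 52×52 mm square legs flush with the seat corners and standing on z = 0.


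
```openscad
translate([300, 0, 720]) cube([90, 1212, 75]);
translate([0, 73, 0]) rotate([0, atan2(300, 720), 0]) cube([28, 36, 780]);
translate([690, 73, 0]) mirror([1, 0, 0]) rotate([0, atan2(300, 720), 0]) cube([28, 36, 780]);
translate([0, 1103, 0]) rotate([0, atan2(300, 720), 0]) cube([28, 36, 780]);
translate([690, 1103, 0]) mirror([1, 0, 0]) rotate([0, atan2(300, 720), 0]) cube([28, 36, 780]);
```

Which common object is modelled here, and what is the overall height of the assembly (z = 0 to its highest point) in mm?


A sawhorse. The overall height is 795 mm.

A beam across two mirrored pairs of raked legs — a sawhorse. The beam's underside is at z = 720 (matching the legs' vertical rise in atan2(300, 720)) and the beam is 75 mm tall, so its top is at 720 + 75 = 795 mm. The raked legs top out at the beam's underside, so that is the highest point.


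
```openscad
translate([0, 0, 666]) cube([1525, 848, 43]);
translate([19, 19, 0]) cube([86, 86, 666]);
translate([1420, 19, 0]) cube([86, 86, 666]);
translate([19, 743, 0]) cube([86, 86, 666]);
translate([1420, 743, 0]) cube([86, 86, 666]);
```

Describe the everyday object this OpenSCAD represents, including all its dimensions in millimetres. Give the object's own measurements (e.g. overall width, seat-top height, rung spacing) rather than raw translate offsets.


A rectangular dining table. The top is 1525×848×43 mm with its upper surface at z = 709 mm. It stands on four 86×86 mm square legs, each inset 19 mm from the nearest pair of top edges, running from the floor to the underside of the top.


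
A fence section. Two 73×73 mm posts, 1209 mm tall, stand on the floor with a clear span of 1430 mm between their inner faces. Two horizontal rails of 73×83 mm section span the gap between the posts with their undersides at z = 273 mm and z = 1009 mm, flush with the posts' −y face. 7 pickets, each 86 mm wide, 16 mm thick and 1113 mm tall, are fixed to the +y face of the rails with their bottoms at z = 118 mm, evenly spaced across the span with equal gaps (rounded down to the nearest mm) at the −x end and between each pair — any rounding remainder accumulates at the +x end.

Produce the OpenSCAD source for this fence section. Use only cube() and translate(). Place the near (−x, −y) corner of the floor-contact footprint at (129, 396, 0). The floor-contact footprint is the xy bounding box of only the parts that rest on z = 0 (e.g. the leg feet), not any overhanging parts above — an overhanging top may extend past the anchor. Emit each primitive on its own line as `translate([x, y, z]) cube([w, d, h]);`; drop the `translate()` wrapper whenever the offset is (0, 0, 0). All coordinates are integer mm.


translate([129, 396, 0]) cube([73, 73, 1209]);
translate([1632, 396, 0]) cube([73, 73, 1209]);
translate([202, 396, 273]) cube([1430, 73, 83]);
translate([202, 396, 1009]) cube([1430, 73, 83]);
translate([305, 469, 118]) cube([86, 16, 1113]);
translate([494, 469, 118]) cube([86, 16, 1113]);
translate([683, 469, 118]) cube([86, 16, 1113]);
translate([872, 469, 118]) cube([86, 16, 1113]);
translate([1061, 469, 118]) cube([86, 16, 1113]);
translate([1250, 469, 118]) cube([86, 16, 1113]);
translate([1439, 469, 118]) cube([86, 16, 1113]);


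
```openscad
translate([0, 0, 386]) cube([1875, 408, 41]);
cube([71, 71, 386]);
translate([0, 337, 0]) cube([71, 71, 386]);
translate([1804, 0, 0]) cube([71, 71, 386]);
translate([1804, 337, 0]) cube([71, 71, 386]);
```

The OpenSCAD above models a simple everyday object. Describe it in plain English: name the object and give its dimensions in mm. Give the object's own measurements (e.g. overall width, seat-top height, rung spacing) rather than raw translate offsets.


A long wooden bench with a 1875 mm (x) × 408 mm (y) seat, 41 mm thick, its top surface 427 mm above the floor. Four 71 mm square legs at the seat corners, flush with the edges, run from z = 0 to the seat underside.


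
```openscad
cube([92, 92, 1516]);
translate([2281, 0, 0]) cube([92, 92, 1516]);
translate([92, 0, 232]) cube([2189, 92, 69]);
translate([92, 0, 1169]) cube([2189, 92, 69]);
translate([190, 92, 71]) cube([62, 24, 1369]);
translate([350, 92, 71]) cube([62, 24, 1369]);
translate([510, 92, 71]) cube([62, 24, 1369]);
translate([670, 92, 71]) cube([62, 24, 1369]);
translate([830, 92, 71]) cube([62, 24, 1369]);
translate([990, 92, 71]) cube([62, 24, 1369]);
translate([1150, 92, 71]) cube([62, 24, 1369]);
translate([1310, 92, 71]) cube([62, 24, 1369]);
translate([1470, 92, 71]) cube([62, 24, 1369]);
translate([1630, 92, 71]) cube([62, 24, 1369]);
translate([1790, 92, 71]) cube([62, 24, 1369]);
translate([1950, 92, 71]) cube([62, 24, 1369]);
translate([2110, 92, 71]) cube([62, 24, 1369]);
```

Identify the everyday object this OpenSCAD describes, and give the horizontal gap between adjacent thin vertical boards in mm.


A fence section. The picket gap is 98 mm.

Two posts, two rails, 13 pickets — a fence section. Span 2189 mm holds 13 pickets of 62 mm with 14 equal gaps: ⌊(2189 − 13·62) / 14⌋ = 98 mm.


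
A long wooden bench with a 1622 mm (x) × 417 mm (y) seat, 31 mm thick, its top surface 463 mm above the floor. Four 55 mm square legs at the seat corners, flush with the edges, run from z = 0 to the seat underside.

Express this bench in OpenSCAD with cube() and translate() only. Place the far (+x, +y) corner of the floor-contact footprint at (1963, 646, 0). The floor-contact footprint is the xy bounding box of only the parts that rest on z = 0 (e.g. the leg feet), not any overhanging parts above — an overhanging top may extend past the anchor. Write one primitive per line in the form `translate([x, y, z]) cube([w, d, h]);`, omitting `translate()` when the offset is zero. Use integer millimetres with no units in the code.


translate([341, 229, 432]) cube([1622, 417, 31]);
translate([341, 229, 0]) cube([55, 55, 432]);
translate([341, 591, 0]) cube([55, 55, 432]);
translate([1908, 229, 0]) cube([55, 55, 432]);
translate([1908, 591, 0]) cube([55, 55, 432]);


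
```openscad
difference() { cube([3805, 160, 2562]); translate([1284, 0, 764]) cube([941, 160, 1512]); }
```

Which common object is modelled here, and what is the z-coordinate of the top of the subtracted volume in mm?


A wall with a window opening. The window head height is 2276 mm.

A wall with a rectangular opening subtracted — a window. Sill at z = 764, opening 1512 mm tall, so the head is at 764 + 1512 = 2276 mm.


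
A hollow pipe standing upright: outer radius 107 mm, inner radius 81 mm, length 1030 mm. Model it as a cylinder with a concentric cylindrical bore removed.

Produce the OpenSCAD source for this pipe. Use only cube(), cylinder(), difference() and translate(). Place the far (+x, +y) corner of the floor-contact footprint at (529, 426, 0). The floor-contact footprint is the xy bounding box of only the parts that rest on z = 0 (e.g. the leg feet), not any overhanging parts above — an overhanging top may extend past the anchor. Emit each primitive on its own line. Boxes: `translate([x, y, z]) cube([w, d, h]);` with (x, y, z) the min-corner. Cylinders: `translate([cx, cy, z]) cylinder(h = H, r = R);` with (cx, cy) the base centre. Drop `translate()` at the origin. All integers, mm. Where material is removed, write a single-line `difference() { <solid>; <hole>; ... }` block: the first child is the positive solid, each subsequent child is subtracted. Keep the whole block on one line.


difference() { translate([422, 319, 0]) cylinder(h = 1030, r = 107); translate([422, 319, 0]) cylinder(h = 1030, r = 81); }


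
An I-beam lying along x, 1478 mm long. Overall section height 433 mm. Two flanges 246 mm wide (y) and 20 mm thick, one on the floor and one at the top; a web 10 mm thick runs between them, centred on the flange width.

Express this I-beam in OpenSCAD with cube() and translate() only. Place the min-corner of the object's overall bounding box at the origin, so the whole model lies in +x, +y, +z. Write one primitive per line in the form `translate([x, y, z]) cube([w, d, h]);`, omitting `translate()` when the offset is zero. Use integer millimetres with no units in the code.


cube([1478, 246, 20]);
translate([0, 118, 20]) cube([1478, 10, 393]);
translate([0, 0, 413]) cube([1478, 246, 20]);


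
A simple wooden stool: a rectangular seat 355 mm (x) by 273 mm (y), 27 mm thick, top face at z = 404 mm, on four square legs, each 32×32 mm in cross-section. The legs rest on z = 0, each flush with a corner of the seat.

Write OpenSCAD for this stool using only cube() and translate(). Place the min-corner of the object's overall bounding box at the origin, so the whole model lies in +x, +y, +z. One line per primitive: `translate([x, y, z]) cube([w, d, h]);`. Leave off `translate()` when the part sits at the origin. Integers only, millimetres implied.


// leg_h = 404 - 27 = 377
translate([0, 0, 377]) cube([355, 273, 27]);
cube([32, 32, 377]);
translate([323, 0, 0]) cube([32, 32, 377]);
translate([0, 241, 0]) cube([32, 32, 377]);
translate([323, 241, 0]) cube([32, 32, 377]);


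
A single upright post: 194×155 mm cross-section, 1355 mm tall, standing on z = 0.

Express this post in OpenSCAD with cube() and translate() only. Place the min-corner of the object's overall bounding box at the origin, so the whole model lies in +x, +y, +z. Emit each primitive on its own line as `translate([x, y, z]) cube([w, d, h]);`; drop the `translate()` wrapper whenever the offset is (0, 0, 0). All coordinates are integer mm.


cube([194, 155, 1355]);


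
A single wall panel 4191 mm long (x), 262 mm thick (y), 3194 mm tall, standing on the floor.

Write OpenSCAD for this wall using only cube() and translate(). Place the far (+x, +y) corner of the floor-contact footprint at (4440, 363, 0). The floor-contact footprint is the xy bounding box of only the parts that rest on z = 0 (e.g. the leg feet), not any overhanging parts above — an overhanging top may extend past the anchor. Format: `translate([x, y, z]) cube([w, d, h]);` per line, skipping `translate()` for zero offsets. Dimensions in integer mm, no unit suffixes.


translate([249, 101, 0]) cube([4191, 262, 3194]);


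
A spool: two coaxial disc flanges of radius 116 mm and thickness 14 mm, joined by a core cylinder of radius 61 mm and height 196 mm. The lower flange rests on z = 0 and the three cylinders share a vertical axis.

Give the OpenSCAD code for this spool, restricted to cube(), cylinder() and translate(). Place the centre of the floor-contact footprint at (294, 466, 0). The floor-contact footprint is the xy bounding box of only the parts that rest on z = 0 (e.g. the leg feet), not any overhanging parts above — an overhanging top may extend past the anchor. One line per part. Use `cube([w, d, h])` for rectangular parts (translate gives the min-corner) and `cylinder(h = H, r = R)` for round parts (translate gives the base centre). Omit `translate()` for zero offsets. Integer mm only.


translate([294, 466, 0]) cylinder(h = 14, r = 116);
translate([294, 466, 14]) cylinder(h = 196, r = 61);
translate([294, 466, 210]) cylinder(h = 14, r = 116);


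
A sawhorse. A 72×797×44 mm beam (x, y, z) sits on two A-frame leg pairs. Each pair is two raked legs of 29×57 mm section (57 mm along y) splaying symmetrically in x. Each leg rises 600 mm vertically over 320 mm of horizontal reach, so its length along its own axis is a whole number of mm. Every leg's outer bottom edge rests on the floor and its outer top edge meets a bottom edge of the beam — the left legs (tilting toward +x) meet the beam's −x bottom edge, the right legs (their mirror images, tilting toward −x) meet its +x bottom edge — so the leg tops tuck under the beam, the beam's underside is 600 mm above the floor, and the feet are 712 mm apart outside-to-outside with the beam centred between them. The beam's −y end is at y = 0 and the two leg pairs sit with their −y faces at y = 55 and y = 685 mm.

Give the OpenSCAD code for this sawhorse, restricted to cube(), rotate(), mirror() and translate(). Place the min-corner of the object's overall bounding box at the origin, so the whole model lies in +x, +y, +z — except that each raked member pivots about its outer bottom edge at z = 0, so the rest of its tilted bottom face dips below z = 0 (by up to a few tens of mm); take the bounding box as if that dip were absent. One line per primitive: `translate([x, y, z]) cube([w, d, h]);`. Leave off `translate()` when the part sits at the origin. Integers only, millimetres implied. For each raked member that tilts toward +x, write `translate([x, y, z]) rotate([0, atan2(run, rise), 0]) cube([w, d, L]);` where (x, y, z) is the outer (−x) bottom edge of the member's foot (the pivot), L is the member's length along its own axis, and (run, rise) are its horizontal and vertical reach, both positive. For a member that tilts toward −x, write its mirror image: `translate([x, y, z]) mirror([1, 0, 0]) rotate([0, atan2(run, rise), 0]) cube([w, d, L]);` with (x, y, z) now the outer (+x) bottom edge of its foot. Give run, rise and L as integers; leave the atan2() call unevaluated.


translate([320, 0, 600]) cube([72, 797, 44]);
translate([0, 55, 0]) rotate([0, atan2(320, 600), 0]) cube([29, 57, 680]);
translate([712, 55, 0]) mirror([1, 0, 0]) rotate([0, atan2(320, 600), 0]) cube([29, 57, 680]);
translate([0, 685, 0]) rotate([0, atan2(320, 600), 0]) cube([29, 57, 680]);
translate([712, 685, 0]) mirror([1, 0, 0]) rotate([0, atan2(320, 600), 0]) cube([29, 57, 680]);


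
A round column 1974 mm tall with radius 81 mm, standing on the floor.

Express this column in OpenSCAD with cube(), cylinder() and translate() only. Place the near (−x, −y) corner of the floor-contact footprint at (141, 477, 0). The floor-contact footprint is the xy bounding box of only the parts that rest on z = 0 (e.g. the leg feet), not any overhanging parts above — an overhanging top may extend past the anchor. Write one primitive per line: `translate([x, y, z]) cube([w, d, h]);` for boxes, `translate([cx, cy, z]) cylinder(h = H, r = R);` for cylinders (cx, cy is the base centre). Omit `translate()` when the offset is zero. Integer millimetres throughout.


translate([222, 558, 0]) cylinder(h = 1974, r = 81);


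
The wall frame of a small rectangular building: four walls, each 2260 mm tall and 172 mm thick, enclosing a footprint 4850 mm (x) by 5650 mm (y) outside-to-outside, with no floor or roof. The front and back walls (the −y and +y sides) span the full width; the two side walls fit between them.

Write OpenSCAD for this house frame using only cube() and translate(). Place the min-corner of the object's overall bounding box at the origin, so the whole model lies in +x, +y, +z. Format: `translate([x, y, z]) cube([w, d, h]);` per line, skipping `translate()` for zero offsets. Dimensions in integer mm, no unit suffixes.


cube([4850, 172, 2260]);
translate([0, 5478, 0]) cube([4850, 172, 2260]);
translate([0, 172, 0]) cube([172, 5306, 2260]);
translate([4678, 172, 0]) cube([172, 5306, 2260]);


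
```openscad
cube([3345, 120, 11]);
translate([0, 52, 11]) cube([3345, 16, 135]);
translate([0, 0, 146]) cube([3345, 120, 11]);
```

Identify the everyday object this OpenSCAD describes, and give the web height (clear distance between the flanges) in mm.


An I-beam. The web height is 135 mm.

Two wide flanges with a thin centred web — an I-beam. Overall 157 mm minus two 11 mm flanges gives a web of 157 − 2·11 = 135 mm.


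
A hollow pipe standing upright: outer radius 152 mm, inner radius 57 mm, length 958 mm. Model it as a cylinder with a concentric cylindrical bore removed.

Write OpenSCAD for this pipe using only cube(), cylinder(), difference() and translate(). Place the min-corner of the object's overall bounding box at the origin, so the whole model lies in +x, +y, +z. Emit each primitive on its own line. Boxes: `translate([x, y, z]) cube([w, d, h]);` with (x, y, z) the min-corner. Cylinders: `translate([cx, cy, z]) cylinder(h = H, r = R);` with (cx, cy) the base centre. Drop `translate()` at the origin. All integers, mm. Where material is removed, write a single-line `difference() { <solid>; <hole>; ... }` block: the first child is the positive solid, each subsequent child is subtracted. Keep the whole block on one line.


difference() { translate([152, 152, 0]) cylinder(h = 958, r = 152); translate([152, 152, 0]) cylinder(h = 958, r = 57); }


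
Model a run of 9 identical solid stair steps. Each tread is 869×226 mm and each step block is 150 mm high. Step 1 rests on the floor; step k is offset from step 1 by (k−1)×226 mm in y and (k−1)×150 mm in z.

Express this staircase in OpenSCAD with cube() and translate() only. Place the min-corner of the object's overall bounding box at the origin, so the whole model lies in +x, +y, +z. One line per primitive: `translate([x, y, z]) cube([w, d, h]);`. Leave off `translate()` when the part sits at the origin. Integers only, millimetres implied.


cube([869, 226, 150]);
translate([0, 226, 150]) cube([869, 226, 150]);
translate([0, 452, 300]) cube([869, 226, 150]);
translate([0, 678, 450]) cube([869, 226, 150]);
translate([0, 904, 600]) cube([869, 226, 150]);
translate([0, 1130, 750]) cube([869, 226, 150]);
translate([0, 1356, 900]) cube([869, 226, 150]);
translate([0, 1582, 1050]) cube([869, 226, 150]);
translate([0, 1808, 1200]) cube([869, 226, 150]);


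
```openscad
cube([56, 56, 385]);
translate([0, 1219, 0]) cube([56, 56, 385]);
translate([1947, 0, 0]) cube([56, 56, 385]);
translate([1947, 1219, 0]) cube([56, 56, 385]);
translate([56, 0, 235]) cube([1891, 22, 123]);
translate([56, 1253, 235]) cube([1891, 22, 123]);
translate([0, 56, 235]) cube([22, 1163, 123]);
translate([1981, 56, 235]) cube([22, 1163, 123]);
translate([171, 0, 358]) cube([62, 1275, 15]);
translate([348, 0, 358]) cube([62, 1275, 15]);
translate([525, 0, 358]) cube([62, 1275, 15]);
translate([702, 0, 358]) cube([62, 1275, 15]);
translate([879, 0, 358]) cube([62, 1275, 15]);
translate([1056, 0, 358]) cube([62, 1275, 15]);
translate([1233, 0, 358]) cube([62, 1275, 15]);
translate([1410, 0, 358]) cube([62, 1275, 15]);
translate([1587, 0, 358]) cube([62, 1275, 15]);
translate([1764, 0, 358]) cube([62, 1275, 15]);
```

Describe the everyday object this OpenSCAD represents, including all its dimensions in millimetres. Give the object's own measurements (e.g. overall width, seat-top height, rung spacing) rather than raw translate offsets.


A bed frame 2003 mm long (x) by 1275 mm wide (y). Four 56×56 mm corner posts, 385 mm tall, at the corners of the footprint. Four rails of 22 mm thickness and 123 mm height run between adjacent posts with their undersides at z = 235 mm, their outer faces flush with the outside of the frame (the two x-running rails run between the posts' inner faces; the two y-running rails run between the posts' inner faces). 10 slats, each 62 mm wide (x) and 15 mm thick, lie across the top of the two x-running rails, running the full 1275 mm width of the frame in y; along x they sit between the end posts with a 115 mm gap after the −x posts and between neighbouring slats, leaving 121 mm before the +x posts.


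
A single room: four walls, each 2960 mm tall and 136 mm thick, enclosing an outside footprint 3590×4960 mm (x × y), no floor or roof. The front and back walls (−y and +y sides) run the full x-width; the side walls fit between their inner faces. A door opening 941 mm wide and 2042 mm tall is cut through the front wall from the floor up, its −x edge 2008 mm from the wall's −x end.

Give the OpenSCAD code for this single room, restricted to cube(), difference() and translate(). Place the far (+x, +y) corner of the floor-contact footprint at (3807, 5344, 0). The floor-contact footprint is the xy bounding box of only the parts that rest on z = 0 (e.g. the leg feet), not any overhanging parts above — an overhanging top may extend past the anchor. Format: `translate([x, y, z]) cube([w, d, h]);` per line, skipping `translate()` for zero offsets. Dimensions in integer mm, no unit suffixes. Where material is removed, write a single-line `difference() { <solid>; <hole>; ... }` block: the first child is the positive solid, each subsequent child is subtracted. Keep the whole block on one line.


difference() { translate([217, 384, 0]) cube([3590, 136, 2960]); translate([2225, 384, 0]) cube([941, 136, 2042]); }
translate([217, 5208, 0]) cube([3590, 136, 2960]);
translate([217, 520, 0]) cube([136, 4688, 2960]);
translate([3671, 520, 0]) cube([136, 4688, 2960]);


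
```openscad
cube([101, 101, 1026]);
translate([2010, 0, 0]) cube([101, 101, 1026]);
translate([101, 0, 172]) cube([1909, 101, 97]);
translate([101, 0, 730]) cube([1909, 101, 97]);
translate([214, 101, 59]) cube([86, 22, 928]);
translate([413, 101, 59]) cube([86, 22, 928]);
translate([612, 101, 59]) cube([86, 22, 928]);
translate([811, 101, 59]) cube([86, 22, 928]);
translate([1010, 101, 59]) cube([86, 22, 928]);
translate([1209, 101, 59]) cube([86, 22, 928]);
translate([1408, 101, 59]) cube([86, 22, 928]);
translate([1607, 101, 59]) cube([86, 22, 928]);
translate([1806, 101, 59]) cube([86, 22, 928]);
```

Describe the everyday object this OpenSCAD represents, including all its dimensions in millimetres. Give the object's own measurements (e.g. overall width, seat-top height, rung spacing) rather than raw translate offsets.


A fence section. Two 101×101 mm posts, 1026 mm tall, stand on the floor with a clear span of 1909 mm between their inner faces. Two horizontal rails of 101×97 mm section span the gap between the posts with their undersides at z = 172 mm and z = 730 mm, flush with the posts' −y face. 9 pickets, each 86 mm wide, 22 mm thick and 928 mm tall, are fixed to the +y face of the rails with their bottoms at z = 59 mm, spaced across the span with a 113 mm gap after the −x post and between neighbouring pickets, with 118 mm left before the +x post.


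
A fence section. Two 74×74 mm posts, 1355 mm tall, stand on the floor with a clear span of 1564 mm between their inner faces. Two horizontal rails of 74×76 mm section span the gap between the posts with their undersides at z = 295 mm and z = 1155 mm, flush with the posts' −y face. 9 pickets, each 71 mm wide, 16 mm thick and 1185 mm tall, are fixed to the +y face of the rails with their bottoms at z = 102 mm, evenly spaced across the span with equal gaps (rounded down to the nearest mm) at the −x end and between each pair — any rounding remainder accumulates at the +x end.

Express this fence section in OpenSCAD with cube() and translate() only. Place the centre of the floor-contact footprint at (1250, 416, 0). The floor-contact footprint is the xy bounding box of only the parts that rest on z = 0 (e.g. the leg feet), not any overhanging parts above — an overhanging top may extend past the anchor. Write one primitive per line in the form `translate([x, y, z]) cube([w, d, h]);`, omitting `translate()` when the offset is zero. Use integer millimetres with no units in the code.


translate([394, 379, 0]) cube([74, 74, 1355]);
translate([2032, 379, 0]) cube([74, 74, 1355]);
translate([468, 379, 295]) cube([1564, 74, 76]);
translate([468, 379, 1155]) cube([1564, 74, 76]);
translate([560, 453, 102]) cube([71, 16, 1185]);
translate([723, 453, 102]) cube([71, 16, 1185]);
translate([886, 453, 102]) cube([71, 16, 1185]);
translate([1049, 453, 102]) cube([71, 16, 1185]);
translate([1212, 453, 102]) cube([71, 16, 1185]);
translate([1375, 453, 102]) cube([71, 16, 1185]);
translate([1538, 453, 102]) cube([71, 16, 1185]);
translate([1701, 453, 102]) cube([71, 16, 1185]);
translate([1864, 453, 102]) cube([71, 16, 1185]);


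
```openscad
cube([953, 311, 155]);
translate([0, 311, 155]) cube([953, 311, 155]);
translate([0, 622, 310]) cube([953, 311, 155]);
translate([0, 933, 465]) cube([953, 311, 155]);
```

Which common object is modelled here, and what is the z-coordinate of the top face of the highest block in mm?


A staircase. The total rise is 620 mm.

4 identical blocks, each offset up and back from the previous — a staircase. Each step is 155 mm tall and there are 4 of them, so the total rise is 4 × 155 = 620 mm.


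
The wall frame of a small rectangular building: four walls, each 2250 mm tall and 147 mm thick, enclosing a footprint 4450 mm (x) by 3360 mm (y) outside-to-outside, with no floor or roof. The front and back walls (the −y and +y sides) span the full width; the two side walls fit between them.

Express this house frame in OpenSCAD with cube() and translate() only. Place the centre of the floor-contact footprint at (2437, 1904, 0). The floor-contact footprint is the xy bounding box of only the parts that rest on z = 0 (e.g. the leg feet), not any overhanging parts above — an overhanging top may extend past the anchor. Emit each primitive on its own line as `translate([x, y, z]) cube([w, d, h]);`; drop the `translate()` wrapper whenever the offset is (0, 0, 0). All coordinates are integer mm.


translate([212, 224, 0]) cube([4450, 147, 2250]);
translate([212, 3437, 0]) cube([4450, 147, 2250]);
translate([212, 371, 0]) cube([147, 3066, 2250]);
translate([4515, 371, 0]) cube([147, 3066, 2250]);


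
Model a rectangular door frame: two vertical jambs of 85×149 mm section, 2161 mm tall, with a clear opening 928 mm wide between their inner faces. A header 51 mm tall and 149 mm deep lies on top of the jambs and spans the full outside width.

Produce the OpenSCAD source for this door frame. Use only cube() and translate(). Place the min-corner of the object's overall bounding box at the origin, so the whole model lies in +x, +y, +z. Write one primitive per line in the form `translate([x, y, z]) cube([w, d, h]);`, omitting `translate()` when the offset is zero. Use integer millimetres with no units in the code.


cube([85, 149, 2161]);
translate([1013, 0, 0]) cube([85, 149, 2161]);
translate([0, 0, 2161]) cube([1098, 149, 51]);


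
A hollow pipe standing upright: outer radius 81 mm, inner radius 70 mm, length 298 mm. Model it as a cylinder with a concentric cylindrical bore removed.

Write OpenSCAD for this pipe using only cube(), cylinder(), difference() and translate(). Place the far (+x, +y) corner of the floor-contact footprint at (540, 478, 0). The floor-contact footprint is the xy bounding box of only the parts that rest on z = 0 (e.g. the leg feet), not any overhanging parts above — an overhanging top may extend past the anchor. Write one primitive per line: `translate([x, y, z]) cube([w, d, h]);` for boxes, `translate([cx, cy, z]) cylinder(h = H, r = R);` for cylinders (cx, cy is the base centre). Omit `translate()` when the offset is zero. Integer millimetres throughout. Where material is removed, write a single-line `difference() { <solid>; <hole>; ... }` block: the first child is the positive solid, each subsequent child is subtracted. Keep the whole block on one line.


difference() { translate([459, 397, 0]) cylinder(h = 298, r = 81); translate([459, 397, 0]) cylinder(h = 298, r = 70); }


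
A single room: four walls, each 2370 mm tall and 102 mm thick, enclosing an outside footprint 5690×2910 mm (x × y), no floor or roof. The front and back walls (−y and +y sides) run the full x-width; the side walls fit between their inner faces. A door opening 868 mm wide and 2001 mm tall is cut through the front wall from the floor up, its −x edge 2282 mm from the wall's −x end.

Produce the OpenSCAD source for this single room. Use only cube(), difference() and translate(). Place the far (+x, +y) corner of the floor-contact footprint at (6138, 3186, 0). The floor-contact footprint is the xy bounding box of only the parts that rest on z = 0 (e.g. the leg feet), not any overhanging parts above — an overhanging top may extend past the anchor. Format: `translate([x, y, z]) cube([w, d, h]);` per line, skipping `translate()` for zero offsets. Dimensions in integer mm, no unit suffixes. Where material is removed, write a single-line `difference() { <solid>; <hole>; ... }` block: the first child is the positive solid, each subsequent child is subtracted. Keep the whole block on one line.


difference() { translate([448, 276, 0]) cube([5690, 102, 2370]); translate([2730, 276, 0]) cube([868, 102, 2001]); }
translate([448, 3084, 0]) cube([5690, 102, 2370]);
translate([448, 378, 0]) cube([102, 2706, 2370]);
translate([6036, 378, 0]) cube([102, 2706, 2370]);


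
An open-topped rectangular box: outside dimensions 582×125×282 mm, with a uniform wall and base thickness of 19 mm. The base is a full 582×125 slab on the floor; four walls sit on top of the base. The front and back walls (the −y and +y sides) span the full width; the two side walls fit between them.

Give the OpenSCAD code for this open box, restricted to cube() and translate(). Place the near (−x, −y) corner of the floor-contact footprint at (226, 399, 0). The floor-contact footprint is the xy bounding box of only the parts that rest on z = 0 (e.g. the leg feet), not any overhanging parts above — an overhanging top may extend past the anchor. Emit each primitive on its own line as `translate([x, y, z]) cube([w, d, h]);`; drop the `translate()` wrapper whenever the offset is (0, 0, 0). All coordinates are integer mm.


translate([226, 399, 0]) cube([582, 125, 19]);
translate([226, 399, 19]) cube([582, 19, 263]);
translate([226, 505, 19]) cube([582, 19, 263]);
translate([226, 418, 19]) cube([19, 87, 263]);
translate([789, 418, 19]) cube([19, 87, 263]);


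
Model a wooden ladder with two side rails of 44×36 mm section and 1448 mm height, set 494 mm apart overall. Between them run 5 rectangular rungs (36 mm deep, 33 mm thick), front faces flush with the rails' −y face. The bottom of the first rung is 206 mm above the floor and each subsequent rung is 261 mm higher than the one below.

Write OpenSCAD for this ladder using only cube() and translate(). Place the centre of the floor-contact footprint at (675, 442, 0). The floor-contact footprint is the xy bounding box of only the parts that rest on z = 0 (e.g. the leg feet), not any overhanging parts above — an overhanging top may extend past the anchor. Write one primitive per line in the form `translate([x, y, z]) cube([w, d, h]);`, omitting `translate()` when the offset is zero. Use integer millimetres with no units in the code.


// rung span = 494 - 2*44 = 406
// rung[k] z = 206 + k*261
translate([428, 424, 0]) cube([44, 36, 1448]);
translate([878, 424, 0]) cube([44, 36, 1448]);
translate([472, 424, 206]) cube([406, 36, 33]);
translate([472, 424, 467]) cube([406, 36, 33]);
translate([472, 424, 728]) cube([406, 36, 33]);
translate([472, 424, 989]) cube([406, 36, 33]);
translate([472, 424, 1250]) cube([406, 36, 33]);


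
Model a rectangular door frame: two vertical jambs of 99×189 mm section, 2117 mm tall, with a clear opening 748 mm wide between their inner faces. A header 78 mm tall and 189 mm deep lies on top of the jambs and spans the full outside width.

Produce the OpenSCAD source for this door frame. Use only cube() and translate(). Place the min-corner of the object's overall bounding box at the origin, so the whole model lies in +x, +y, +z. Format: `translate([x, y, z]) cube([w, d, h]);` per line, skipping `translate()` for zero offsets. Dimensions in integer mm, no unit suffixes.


cube([99, 189, 2117]);
translate([847, 0, 0]) cube([99, 189, 2117]);
translate([0, 0, 2117]) cube([946, 189, 78]);


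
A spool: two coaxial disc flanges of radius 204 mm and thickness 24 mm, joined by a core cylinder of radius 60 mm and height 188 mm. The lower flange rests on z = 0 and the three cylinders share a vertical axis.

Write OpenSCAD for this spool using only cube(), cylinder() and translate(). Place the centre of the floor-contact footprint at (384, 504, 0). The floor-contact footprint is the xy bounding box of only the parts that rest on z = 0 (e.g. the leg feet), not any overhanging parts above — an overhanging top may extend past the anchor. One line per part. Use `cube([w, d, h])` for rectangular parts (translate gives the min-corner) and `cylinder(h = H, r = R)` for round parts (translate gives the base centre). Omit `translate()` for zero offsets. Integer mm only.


translate([384, 504, 0]) cylinder(h = 24, r = 204);
translate([384, 504, 24]) cylinder(h = 188, r = 60);
translate([384, 504, 212]) cylinder(h = 24, r = 204);


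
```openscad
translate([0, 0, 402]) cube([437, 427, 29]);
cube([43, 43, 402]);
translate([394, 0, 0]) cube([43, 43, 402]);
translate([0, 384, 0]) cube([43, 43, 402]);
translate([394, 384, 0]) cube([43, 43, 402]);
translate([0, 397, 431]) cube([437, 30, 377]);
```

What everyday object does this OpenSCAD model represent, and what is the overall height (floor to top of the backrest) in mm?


A chair. The overall height is 808 mm.

A slab on four corner posts with a tall panel at the back — a chair. The seat slab sits at z = 402 with thickness 29, and the 377 mm backrest starts at the seat top, so the overall height is 402 + 29 + 377 = 808 mm.


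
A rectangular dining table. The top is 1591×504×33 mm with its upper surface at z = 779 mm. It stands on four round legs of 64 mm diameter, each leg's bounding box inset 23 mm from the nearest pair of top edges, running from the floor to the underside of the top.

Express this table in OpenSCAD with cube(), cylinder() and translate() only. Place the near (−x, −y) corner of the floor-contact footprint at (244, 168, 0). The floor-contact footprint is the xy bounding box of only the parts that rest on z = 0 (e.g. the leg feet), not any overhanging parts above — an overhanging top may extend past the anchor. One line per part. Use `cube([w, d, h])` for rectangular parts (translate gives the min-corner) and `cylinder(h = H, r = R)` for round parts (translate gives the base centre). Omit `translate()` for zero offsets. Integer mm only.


// leg_h = 779 - 33 = 746
translate([221, 145, 746]) cube([1591, 504, 33]);
translate([276, 200, 0]) cylinder(h = 746, r = 32);
translate([1757, 200, 0]) cylinder(h = 746, r = 32);
translate([276, 594, 0]) cylinder(h = 746, r = 32);
translate([1757, 594, 0]) cylinder(h = 746, r = 32);


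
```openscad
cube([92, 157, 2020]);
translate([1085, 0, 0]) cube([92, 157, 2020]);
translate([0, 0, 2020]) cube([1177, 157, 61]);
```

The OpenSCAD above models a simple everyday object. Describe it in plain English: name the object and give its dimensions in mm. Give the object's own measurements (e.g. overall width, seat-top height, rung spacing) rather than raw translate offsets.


A door frame. The clear opening is 993 mm wide and 2020 mm high. Two 92 mm wide jambs, 157 mm deep, stand either side of the opening from the floor to the top of the opening. A 61 mm thick head sits across the top of both jambs, spanning the full outside width of the frame.


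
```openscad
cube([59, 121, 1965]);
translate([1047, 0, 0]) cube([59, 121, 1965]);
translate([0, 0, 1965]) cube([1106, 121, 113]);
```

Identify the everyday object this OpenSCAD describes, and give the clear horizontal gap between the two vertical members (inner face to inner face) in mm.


A door frame. The clear opening width is 988 mm.

Two 1965 mm tall posts with a header on top — a door frame. The left jamb is 59 mm wide at x = 0; the right jamb starts at x = 1047. The clear opening is 1047 − 59 = 988 mm.


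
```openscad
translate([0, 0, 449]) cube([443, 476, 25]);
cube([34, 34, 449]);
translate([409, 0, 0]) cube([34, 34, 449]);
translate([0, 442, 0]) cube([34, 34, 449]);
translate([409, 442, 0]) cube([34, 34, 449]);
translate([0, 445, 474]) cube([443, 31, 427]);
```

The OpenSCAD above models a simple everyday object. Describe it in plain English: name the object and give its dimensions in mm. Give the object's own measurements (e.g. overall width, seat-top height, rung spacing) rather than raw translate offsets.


A chair. The seat is a 443×476×25 mm slab with its top at z = 474 mm, on four 34×34 mm corner legs (flush with the seat edges, standing on z = 0). A flat backrest 31 mm thick, 427 mm tall, spans the full seat width and rises from the seat top along its +y edge, rear face flush with the rear of the seat.


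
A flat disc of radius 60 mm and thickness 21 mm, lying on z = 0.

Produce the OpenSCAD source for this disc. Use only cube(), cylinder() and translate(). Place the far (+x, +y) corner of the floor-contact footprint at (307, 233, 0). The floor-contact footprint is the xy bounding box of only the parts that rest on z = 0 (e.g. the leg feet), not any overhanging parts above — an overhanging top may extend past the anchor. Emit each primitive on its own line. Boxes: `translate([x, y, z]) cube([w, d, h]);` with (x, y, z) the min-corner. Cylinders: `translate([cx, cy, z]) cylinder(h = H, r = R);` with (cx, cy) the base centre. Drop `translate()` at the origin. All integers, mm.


translate([247, 173, 0]) cylinder(h = 21, r = 60);


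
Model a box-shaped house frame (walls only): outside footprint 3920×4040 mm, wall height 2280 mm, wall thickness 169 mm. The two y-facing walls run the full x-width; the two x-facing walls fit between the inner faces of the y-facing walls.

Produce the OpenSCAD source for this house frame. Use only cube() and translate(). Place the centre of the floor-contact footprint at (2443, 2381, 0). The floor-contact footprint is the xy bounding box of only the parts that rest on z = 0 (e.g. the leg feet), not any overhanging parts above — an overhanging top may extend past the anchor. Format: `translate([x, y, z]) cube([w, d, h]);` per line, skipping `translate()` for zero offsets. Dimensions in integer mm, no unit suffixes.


translate([483, 361, 0]) cube([3920, 169, 2280]);
translate([483, 4232, 0]) cube([3920, 169, 2280]);
translate([483, 530, 0]) cube([169, 3702, 2280]);
translate([4234, 530, 0]) cube([169, 3702, 2280]);
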